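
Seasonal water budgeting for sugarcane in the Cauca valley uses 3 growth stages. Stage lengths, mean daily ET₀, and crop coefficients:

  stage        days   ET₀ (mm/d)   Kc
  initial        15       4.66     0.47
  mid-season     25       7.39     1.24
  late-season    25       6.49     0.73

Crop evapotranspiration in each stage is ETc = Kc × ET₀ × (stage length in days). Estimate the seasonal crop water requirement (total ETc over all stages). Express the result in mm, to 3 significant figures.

initial: 0.47 × 4.66 × 15 = 32.85 mm
mid-season: 1.24 × 7.39 × 25 = 229.09 mm
late-season: 0.73 × 6.49 × 25 = 118.44 mm
Seasonal total = 380.38 mm

380 mm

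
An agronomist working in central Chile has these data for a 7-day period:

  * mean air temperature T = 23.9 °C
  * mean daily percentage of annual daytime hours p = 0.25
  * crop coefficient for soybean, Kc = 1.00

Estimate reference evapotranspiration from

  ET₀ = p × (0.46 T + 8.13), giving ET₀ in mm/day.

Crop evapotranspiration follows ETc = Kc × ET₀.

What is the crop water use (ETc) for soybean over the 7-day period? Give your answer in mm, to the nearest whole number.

33 mm

ET₀ = 0.25 × (0.46 × 23.9 + 8.13) = 0.25 × 19.124 = 4.7810 mm/d
ETc = Kc × ET₀ = 1.00 × 4.7810 = 4.7810 mm/d
Over 7 days: 4.7810 × 7 = 33.467 mm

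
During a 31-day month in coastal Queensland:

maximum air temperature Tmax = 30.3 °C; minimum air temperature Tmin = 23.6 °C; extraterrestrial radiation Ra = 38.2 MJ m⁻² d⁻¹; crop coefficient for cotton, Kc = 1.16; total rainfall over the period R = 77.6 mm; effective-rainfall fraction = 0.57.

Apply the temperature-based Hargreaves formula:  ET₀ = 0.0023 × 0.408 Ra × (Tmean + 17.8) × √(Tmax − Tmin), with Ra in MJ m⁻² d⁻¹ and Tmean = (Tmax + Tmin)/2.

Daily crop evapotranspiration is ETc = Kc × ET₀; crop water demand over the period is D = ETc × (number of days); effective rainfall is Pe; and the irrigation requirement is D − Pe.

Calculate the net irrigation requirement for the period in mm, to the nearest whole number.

105 mm

Tmean = (30.3 + 23.6)/2 = 26.95 °C
0.408 Ra = 0.408 × 38.2 = 15.5856 mm/d equivalent
ET₀ = 0.0023 × 15.5856 × (26.95 + 17.8) × √6.7 = 0.0023 × 15.5856 × 44.75 × 2.5884 = 4.1522 mm/d
ETc = Kc × ET₀ = 1.16 × 4.1522 = 4.8166 mm/d
Crop demand D = ETc × 31 d = 4.8166 × 31 = 149.315 mm
Pe = 0.57 × 77.6 = 44.232 mm
D − Pe = 149.315 − 44.232 = 105.083 mm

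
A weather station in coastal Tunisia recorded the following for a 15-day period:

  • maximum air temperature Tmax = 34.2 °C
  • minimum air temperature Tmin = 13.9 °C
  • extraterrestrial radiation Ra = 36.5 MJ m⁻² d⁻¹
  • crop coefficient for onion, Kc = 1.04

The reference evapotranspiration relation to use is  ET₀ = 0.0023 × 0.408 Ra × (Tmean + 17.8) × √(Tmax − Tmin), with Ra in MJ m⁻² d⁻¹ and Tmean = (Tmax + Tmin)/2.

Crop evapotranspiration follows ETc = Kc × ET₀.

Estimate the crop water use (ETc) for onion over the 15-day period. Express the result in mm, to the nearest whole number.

101 mm

Tmean = (34.2 + 13.9)/2 = 24.05 °C
0.408 Ra = 0.408 × 36.5 = 14.8920 mm/d equivalent
ET₀ = 0.0023 × 14.8920 × (24.05 + 17.8) × √20.3 = 0.0023 × 14.8920 × 41.85 × 4.5056 = 6.4585 mm/d
ETc = Kc × ET₀ = 1.04 × 6.4585 = 6.7168 mm/d
Over 15 days: 6.7168 × 15 = 100.752 mm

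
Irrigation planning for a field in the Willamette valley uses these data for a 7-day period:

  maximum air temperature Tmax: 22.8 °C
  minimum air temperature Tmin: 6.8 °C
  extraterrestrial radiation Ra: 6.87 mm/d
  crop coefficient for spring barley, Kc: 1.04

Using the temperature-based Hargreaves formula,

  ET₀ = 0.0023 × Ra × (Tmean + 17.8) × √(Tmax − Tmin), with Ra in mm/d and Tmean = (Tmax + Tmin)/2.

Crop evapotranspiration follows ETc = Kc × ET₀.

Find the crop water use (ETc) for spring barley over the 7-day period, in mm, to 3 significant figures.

15.0 mm

Tmean = (22.8 + 6.8)/2 = 14.80 °C
ET₀ = 0.0023 × 6.87 × (14.80 + 17.8) × √16.0 = 0.0023 × 6.87 × 32.60 × 4.0000 = 2.0605 mm/d
ETc = Kc × ET₀ = 1.04 × 2.0605 = 2.1429 mm/d
Over 7 days: 2.1429 × 7 = 15.000 mm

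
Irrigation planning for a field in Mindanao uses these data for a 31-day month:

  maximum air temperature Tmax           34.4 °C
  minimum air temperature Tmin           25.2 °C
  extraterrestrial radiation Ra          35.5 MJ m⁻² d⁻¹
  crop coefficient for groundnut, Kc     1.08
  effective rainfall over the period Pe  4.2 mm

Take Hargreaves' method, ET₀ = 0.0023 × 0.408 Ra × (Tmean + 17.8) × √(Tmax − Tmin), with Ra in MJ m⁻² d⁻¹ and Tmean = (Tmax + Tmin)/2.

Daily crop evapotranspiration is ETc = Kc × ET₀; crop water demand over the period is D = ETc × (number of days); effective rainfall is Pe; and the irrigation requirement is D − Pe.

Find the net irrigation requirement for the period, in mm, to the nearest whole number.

157 mm

Tmean = (34.4 + 25.2)/2 = 29.80 °C
0.408 Ra = 0.408 × 35.5 = 14.4840 mm/d equivalent
ET₀ = 0.0023 × 14.4840 × (29.80 + 17.8) × √9.2 = 0.0023 × 14.4840 × 47.60 × 3.0332 = 4.8098 mm/d
ETc = Kc × ET₀ = 1.08 × 4.8098 = 5.1946 mm/d
Crop demand D = ETc × 31 d = 5.1946 × 31 = 161.033 mm
D − Pe = 161.033 − 4.2 = 156.833 mm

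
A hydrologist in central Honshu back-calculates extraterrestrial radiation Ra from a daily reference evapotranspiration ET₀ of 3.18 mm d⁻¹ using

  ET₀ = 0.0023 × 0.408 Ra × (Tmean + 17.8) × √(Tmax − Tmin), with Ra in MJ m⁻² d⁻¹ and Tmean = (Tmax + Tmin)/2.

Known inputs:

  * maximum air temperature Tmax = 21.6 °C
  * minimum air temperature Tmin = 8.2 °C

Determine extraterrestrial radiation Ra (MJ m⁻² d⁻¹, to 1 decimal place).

Tmean = (21.6+8.2)/2 = 14.90 °C; ΔT = 13.4
Ra = ET₀ / [0.0023 × 0.408 × (Tmean+17.8) × √ΔT]
   = 3.18 / (0.0023 × 0.408 × 32.70 × 3.6606) = 28.310 MJ m⁻² d⁻¹

28.3 MJ m⁻² d⁻¹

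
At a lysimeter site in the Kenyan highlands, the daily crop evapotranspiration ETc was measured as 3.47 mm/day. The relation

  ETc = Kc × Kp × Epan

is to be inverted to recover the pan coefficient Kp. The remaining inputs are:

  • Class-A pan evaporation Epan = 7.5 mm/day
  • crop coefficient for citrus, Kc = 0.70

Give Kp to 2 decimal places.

0.66

ETc = Kc × Kp × Epan  ⇒  Kp = ETc / (Kc × Epan)
Kp = 3.47 / (0.70 × 7.5) = 3.47 / 5.250 = 0.6610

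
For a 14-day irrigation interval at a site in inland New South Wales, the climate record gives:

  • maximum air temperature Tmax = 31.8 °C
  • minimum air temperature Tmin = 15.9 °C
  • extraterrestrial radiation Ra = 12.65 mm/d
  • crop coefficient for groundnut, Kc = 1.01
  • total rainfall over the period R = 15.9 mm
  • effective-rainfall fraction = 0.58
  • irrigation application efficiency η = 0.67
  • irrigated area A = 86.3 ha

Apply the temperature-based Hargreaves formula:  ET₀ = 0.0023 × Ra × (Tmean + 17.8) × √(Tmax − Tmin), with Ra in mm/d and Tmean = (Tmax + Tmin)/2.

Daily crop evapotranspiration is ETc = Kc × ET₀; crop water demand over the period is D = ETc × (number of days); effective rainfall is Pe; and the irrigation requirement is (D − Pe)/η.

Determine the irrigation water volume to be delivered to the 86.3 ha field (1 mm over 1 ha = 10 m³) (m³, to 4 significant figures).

Tmean = (31.8 + 15.9)/2 = 23.85 °C
ET₀ = 0.0023 × 12.65 × (23.85 + 17.8) × √15.9 = 0.0023 × 12.65 × 41.65 × 3.9875 = 4.8321 mm/d
ETc = Kc × ET₀ = 1.01 × 4.8321 = 4.8804 mm/d
Crop demand D = ETc × 14 d = 4.8804 × 14 = 68.326 mm
Pe = 0.58 × 15.9 = 9.222 mm
D − Pe = 68.326 − 9.222 = 59.104 mm
Gross irrigation = 59.104 / 0.67 = 88.215 mm
Volume = 88.215 mm × 86.3 ha × 10 = 76129.5 m³

76130 m³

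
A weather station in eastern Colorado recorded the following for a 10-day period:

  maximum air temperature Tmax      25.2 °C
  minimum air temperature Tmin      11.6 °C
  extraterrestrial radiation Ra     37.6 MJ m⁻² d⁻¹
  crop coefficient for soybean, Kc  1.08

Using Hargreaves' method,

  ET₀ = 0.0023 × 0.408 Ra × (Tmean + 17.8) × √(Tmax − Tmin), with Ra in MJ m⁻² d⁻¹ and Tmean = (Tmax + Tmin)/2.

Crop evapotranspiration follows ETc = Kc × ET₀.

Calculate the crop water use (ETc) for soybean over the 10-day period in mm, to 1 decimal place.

50.9 mm

Tmean = (25.2 + 11.6)/2 = 18.40 °C
0.408 Ra = 0.408 × 37.6 = 15.3408 mm/d equivalent
ET₀ = 0.0023 × 15.3408 × (18.40 + 17.8) × √13.6 = 0.0023 × 15.3408 × 36.20 × 3.6878 = 4.7103 mm/d
ETc = Kc × ET₀ = 1.08 × 4.7103 = 5.0871 mm/d
Over 10 days: 5.0871 × 10 = 50.871 mm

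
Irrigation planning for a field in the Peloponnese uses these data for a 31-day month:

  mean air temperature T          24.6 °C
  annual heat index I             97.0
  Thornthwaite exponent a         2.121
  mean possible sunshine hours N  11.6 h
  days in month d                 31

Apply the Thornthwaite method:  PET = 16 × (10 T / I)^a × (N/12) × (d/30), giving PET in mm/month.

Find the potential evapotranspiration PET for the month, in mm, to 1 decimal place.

10T/I = 10 × 24.6 / 97.0 = 2.5361
(10T/I)^a = 2.5361^2.121 = 7.1984
Uncorrected PET = 16 × 7.1984 = 115.174 mm
Correction = (N/12)(d/30) = (11.6/12)(31/30) = 0.9989
PET = 115.174 × 0.9989 = 115.047 mm/month

115.0 mm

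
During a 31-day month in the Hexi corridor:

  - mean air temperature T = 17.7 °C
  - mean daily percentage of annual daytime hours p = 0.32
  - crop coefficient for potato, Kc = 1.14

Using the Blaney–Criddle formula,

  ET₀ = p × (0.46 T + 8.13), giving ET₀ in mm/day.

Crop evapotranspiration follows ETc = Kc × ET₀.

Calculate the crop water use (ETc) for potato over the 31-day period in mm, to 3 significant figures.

ET₀ = 0.32 × (0.46 × 17.7 + 8.13) = 0.32 × 16.272 = 5.2070 mm/d
ETc = Kc × ET₀ = 1.14 × 5.2070 = 5.9360 mm/d
Over 31 days: 5.9360 × 31 = 184.016 mm

184 mm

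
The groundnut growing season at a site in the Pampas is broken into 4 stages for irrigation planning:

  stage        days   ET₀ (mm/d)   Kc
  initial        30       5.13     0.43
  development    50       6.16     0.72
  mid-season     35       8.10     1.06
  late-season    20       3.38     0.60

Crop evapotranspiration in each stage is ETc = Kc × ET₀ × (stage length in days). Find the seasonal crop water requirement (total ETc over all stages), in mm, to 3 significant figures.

629 mm

initial: 0.43 × 5.13 × 30 = 66.18 mm
development: 0.72 × 6.16 × 50 = 221.76 mm
mid-season: 1.06 × 8.10 × 35 = 300.51 mm
late-season: 0.60 × 3.38 × 20 = 40.56 mm
Seasonal total = 629.01 mm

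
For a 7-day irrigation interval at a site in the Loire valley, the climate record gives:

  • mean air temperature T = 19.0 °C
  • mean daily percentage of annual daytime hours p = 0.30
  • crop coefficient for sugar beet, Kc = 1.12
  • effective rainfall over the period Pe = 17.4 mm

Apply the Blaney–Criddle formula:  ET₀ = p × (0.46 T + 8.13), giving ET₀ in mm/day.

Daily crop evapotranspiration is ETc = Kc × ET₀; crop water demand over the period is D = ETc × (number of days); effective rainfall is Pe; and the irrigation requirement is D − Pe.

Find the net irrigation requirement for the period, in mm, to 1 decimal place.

22.3 mm

ET₀ = 0.30 × (0.46 × 19.0 + 8.13) = 0.30 × 16.870 = 5.0610 mm/d
ETc = Kc × ET₀ = 1.12 × 5.0610 = 5.6683 mm/d
Crop demand D = ETc × 7 d = 5.6683 × 7 = 39.678 mm
D − Pe = 39.678 − 17.4 = 22.278 mm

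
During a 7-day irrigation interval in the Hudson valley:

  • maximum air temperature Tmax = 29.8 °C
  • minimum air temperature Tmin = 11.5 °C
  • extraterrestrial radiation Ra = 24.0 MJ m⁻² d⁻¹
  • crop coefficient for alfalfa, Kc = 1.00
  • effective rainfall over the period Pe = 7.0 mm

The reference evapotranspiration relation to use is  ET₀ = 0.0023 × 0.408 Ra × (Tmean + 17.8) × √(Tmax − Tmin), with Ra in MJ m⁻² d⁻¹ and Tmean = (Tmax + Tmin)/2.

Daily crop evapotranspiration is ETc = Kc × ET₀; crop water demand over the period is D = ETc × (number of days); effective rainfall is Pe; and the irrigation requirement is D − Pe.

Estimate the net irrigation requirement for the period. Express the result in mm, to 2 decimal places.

18.93 mm

Tmean = (29.8 + 11.5)/2 = 20.65 °C
0.408 Ra = 0.408 × 24.0 = 9.7920 mm/d equivalent
ET₀ = 0.0023 × 9.7920 × (20.65 + 17.8) × √18.3 = 0.0023 × 9.7920 × 38.45 × 4.2778 = 3.7044 mm/d
ETc = Kc × ET₀ = 1.00 × 3.7044 = 3.7044 mm/d
Crop demand D = ETc × 7 d = 3.7044 × 7 = 25.931 mm
D − Pe = 25.931 − 7.0 = 18.931 mm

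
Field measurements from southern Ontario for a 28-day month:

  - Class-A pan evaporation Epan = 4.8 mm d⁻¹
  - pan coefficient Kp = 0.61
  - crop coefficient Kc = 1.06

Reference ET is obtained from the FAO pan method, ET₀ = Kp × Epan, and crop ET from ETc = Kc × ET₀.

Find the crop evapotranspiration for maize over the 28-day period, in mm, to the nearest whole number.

87 mm

ET₀ = 0.61 × 4.8 = 2.9280 mm/d
ETc = Kc × ET₀ = 1.06 × 2.9280 = 3.1037 mm/d
Over 28 days: 3.1037 × 28 = 86.904 mm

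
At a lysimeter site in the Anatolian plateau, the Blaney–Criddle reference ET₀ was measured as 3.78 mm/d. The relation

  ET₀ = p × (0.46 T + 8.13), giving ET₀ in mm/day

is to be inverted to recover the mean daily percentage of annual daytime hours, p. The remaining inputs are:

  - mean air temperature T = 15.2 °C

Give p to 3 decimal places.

0.250

p = ET₀ / (0.46 T + 8.13) = 3.78 / (0.46 × 15.2 + 8.13) = 3.78 / 15.122 = 0.2500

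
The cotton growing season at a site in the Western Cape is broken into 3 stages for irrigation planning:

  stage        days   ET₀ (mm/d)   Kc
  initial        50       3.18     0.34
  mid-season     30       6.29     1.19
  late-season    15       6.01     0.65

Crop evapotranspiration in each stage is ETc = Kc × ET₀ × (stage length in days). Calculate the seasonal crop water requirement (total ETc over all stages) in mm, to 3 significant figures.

initial: 0.34 × 3.18 × 50 = 54.06 mm
mid-season: 1.19 × 6.29 × 30 = 224.55 mm
late-season: 0.65 × 6.01 × 15 = 58.60 mm
Seasonal total = 337.21 mm

337 mm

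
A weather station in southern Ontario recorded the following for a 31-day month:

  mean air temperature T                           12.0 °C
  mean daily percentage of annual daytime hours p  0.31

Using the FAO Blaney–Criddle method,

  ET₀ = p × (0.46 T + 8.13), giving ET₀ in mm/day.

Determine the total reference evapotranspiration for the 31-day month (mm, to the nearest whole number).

ET₀ = 0.31 × (0.46 × 12.0 + 8.13) = 0.31 × 13.650 = 4.2315 mm/d
Monthly total = 4.2315 × 31 = 131.177 mm

131 mm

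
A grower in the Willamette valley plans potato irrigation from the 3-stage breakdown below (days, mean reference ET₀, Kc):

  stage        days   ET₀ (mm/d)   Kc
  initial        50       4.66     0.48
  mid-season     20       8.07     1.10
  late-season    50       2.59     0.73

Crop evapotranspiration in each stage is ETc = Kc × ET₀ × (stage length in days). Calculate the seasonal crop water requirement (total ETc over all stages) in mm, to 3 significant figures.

initial: 0.48 × 4.66 × 50 = 111.84 mm
mid-season: 1.10 × 8.07 × 20 = 177.54 mm
late-season: 0.73 × 2.59 × 50 = 94.54 mm
Seasonal total = 383.92 mm

384 mm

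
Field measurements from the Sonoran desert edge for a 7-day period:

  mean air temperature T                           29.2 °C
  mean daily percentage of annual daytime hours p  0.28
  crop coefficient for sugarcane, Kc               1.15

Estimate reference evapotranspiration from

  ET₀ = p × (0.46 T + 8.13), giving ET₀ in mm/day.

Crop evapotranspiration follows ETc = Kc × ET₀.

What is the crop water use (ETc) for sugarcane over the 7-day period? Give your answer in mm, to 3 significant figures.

48.6 mm

ET₀ = 0.28 × (0.46 × 29.2 + 8.13) = 0.28 × 21.562 = 6.0374 mm/d
ETc = Kc × ET₀ = 1.15 × 6.0374 = 6.9430 mm/d
Over 7 days: 6.9430 × 7 = 48.601 mm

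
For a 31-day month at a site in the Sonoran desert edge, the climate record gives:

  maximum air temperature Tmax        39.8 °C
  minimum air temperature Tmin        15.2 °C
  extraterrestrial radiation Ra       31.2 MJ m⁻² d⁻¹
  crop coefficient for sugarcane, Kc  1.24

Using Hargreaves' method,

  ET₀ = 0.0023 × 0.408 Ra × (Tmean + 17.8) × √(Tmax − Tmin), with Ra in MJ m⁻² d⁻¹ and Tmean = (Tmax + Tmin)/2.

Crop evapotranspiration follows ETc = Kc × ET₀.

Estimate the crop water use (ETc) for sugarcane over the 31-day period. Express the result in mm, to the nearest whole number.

253 mm

Tmean = (39.8 + 15.2)/2 = 27.50 °C
0.408 Ra = 0.408 × 31.2 = 12.7296 mm/d equivalent
ET₀ = 0.0023 × 12.7296 × (27.50 + 17.8) × √24.6 = 0.0023 × 12.7296 × 45.30 × 4.9598 = 6.5782 mm/d
ETc = Kc × ET₀ = 1.24 × 6.5782 = 8.1570 mm/d
Over 31 days: 8.1570 × 31 = 252.867 mm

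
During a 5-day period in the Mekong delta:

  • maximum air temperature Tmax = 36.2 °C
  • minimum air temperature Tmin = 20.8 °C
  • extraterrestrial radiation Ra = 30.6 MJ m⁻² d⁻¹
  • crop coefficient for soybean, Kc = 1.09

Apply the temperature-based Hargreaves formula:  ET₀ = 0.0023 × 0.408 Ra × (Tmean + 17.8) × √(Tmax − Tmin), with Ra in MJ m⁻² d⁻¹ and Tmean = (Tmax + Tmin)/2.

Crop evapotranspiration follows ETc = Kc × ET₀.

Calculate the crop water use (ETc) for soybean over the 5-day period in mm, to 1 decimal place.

Tmean = (36.2 + 20.8)/2 = 28.50 °C
0.408 Ra = 0.408 × 30.6 = 12.4848 mm/d equivalent
ET₀ = 0.0023 × 12.4848 × (28.50 + 17.8) × √15.4 = 0.0023 × 12.4848 × 46.30 × 3.9243 = 5.2174 mm/d
ETc = Kc × ET₀ = 1.09 × 5.2174 = 5.6870 mm/d
Over 5 days: 5.6870 × 5 = 28.435 mm

28.4 mm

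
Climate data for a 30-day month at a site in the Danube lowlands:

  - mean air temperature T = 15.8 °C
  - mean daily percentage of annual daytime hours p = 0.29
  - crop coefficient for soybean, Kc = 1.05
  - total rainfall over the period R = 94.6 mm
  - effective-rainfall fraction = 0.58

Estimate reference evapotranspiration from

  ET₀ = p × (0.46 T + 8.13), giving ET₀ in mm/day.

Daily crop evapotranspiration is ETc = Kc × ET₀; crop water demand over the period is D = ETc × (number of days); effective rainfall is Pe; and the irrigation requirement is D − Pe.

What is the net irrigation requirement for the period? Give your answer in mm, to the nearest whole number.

ET₀ = 0.29 × (0.46 × 15.8 + 8.13) = 0.29 × 15.398 = 4.4654 mm/d
ETc = Kc × ET₀ = 1.05 × 4.4654 = 4.6887 mm/d
Crop demand D = ETc × 30 d = 4.6887 × 30 = 140.661 mm
Pe = 0.58 × 94.6 = 54.868 mm
D − Pe = 140.661 − 54.868 = 85.793 mm

86 mm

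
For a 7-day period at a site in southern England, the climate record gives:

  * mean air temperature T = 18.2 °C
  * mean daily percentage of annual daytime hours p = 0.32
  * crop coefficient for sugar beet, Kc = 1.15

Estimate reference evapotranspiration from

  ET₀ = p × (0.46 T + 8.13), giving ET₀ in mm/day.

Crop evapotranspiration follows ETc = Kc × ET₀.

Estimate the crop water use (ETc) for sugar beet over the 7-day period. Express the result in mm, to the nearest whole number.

ET₀ = 0.32 × (0.46 × 18.2 + 8.13) = 0.32 × 16.502 = 5.2806 mm/d
ETc = Kc × ET₀ = 1.15 × 5.2806 = 6.0727 mm/d
Over 7 days: 6.0727 × 7 = 42.509 mm

43 mm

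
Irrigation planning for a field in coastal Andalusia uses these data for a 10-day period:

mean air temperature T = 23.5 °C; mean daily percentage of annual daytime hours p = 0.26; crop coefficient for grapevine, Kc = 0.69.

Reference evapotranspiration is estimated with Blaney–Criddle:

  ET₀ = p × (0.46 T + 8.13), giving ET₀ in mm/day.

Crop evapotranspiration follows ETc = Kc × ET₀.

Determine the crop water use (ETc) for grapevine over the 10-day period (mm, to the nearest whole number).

ET₀ = 0.26 × (0.46 × 23.5 + 8.13) = 0.26 × 18.940 = 4.9244 mm/d
ETc = Kc × ET₀ = 0.69 × 4.9244 = 3.3978 mm/d
Over 10 days: 3.3978 × 10 = 33.978 mm

34 mm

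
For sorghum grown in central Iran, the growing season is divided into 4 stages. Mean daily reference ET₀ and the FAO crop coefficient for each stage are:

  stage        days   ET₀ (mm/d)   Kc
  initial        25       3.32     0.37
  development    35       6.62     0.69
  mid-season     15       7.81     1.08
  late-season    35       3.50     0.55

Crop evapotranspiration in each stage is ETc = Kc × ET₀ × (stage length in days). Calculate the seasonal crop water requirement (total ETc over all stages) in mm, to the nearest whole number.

384 mm

initial: 0.37 × 3.32 × 25 = 30.71 mm
development: 0.69 × 6.62 × 35 = 159.87 mm
mid-season: 1.08 × 7.81 × 15 = 126.52 mm
late-season: 0.55 × 3.50 × 35 = 67.38 mm
Seasonal total = 384.48 mm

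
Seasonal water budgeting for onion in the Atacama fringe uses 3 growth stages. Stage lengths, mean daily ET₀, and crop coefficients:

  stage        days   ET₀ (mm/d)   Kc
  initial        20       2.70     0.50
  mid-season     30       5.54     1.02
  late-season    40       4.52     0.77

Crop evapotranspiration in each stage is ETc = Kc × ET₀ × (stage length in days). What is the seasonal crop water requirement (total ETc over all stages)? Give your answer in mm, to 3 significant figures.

336 mm

initial: 0.50 × 2.70 × 20 = 27.00 mm
mid-season: 1.02 × 5.54 × 30 = 169.52 mm
late-season: 0.77 × 4.52 × 40 = 139.22 mm
Seasonal total = 335.74 mm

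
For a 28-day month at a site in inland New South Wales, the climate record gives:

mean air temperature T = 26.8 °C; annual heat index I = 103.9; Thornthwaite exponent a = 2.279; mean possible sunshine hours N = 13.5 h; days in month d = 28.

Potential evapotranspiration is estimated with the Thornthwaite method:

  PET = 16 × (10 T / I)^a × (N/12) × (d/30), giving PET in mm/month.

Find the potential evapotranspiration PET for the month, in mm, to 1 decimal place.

145.6 mm

10T/I = 10 × 26.8 / 103.9 = 2.5794
(10T/I)^a = 2.5794^2.279 = 8.6666
Uncorrected PET = 16 × 8.6666 = 138.666 mm
Correction = (N/12)(d/30) = (13.5/12)(28/30) = 1.0500
PET = 138.666 × 1.0500 = 145.599 mm/month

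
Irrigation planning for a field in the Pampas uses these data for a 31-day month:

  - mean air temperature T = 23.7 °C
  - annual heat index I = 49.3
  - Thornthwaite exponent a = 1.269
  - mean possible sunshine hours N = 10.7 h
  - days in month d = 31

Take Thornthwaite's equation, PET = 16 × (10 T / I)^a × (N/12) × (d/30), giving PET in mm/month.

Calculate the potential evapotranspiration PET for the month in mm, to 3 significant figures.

10T/I = 10 × 23.7 / 49.3 = 4.8073
(10T/I)^a = 4.8073^1.269 = 7.3339
Uncorrected PET = 16 × 7.3339 = 117.342 mm
Correction = (N/12)(d/30) = (10.7/12)(31/30) = 0.9214
PET = 117.342 × 0.9214 = 108.119 mm/month

108 mm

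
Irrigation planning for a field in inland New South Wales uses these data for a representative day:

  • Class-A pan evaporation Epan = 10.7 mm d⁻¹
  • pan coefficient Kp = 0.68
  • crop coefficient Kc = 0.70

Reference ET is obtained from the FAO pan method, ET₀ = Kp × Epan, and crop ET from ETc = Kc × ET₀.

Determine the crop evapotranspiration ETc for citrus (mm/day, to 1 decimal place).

5.1 mm/day

ET₀ = 0.68 × 10.7 = 7.2760 mm/d
ETc = Kc × ET₀ = 0.70 × 7.2760 = 5.0932 mm/d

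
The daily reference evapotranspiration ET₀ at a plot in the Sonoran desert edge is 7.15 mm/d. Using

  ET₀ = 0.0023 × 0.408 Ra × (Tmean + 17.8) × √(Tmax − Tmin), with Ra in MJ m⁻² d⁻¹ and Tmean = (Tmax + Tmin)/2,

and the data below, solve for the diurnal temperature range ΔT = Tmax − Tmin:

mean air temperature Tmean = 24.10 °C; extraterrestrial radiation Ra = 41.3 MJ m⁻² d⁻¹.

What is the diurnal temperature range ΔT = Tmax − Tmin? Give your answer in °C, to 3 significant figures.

19.4 °C

√ΔT = ET₀ / [0.0023 × 0.408 × Ra × (Tmean+17.8)] = 7.15 / (0.0023 × 16.8504 × 41.90) = 4.4031
ΔT = 4.4031² = 19.387 °C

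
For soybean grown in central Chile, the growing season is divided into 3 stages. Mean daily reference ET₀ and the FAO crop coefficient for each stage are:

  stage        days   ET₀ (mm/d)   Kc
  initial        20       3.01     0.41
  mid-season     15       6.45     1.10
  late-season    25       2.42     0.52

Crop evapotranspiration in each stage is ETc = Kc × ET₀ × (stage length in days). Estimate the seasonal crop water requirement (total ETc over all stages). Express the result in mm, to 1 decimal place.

initial: 0.41 × 3.01 × 20 = 24.68 mm
mid-season: 1.10 × 6.45 × 15 = 106.43 mm
late-season: 0.52 × 2.42 × 25 = 31.46 mm
Seasonal total = 162.57 mm

162.6 mm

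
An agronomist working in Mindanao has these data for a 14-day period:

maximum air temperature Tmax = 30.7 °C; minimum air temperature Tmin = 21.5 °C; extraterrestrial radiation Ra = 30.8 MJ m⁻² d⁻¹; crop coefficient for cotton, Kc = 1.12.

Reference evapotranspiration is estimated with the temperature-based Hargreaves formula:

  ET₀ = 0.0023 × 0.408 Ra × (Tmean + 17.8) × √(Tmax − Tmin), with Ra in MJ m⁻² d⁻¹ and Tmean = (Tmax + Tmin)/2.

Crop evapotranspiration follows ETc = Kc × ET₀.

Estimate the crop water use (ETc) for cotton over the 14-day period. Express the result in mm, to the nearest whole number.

Tmean = (30.7 + 21.5)/2 = 26.10 °C
0.408 Ra = 0.408 × 30.8 = 12.5664 mm/d equivalent
ET₀ = 0.0023 × 12.5664 × (26.10 + 17.8) × √9.2 = 0.0023 × 12.5664 × 43.90 × 3.0332 = 3.8486 mm/d
ETc = Kc × ET₀ = 1.12 × 3.8486 = 4.3104 mm/d
Over 14 days: 4.3104 × 14 = 60.346 mm

60 mm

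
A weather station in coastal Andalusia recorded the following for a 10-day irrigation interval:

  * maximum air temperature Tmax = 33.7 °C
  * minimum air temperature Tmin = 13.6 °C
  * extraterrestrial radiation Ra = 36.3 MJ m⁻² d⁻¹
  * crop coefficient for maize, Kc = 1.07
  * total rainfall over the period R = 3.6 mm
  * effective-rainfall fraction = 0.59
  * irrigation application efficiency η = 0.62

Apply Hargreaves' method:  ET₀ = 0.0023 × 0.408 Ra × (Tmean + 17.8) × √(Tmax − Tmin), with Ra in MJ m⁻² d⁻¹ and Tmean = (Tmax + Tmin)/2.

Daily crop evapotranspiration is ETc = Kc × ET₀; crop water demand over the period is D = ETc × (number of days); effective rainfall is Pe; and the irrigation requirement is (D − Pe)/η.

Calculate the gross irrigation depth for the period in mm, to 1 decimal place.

105.8 mm

Tmean = (33.7 + 13.6)/2 = 23.65 °C
0.408 Ra = 0.408 × 36.3 = 14.8104 mm/d equivalent
ET₀ = 0.0023 × 14.8104 × (23.65 + 17.8) × √20.1 = 0.0023 × 14.8104 × 41.45 × 4.4833 = 6.3302 mm/d
ETc = Kc × ET₀ = 1.07 × 6.3302 = 6.7733 mm/d
Crop demand D = ETc × 10 d = 6.7733 × 10 = 67.733 mm
Pe = 0.59 × 3.6 = 2.124 mm
D − Pe = 67.733 − 2.124 = 65.609 mm
Gross irrigation = 65.609 / 0.62 = 105.821 mm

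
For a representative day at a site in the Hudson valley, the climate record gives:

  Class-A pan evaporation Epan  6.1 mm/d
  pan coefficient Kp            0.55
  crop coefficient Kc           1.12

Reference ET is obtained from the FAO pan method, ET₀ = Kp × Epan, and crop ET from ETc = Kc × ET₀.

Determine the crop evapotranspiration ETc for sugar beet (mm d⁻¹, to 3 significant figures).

3.76 mm d⁻¹

ET₀ = 0.55 × 6.1 = 3.3550 mm/d
ETc = Kc × ET₀ = 1.12 × 3.3550 = 3.7576 mm/d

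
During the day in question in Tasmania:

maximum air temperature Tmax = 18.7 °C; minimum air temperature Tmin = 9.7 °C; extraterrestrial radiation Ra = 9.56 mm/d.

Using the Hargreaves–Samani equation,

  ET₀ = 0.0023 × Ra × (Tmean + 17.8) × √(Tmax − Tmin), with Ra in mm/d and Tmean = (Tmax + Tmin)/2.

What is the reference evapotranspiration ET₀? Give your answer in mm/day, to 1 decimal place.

Tmean = (18.7 + 9.7)/2 = 14.20 °C
ET₀ = 0.0023 × 9.56 × (14.20 + 17.8) × √9.0 = 0.0023 × 9.56 × 32.00 × 3.0000 = 2.1108 mm/d

2.1 mm/day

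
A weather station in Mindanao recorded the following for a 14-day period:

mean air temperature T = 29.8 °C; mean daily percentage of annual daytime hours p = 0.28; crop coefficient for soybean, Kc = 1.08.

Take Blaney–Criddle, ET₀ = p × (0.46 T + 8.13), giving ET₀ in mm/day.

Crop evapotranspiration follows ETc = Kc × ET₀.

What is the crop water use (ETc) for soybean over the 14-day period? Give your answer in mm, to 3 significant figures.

ET₀ = 0.28 × (0.46 × 29.8 + 8.13) = 0.28 × 21.838 = 6.1146 mm/d
ETc = Kc × ET₀ = 1.08 × 6.1146 = 6.6038 mm/d
Over 14 days: 6.6038 × 14 = 92.453 mm

92.5 mm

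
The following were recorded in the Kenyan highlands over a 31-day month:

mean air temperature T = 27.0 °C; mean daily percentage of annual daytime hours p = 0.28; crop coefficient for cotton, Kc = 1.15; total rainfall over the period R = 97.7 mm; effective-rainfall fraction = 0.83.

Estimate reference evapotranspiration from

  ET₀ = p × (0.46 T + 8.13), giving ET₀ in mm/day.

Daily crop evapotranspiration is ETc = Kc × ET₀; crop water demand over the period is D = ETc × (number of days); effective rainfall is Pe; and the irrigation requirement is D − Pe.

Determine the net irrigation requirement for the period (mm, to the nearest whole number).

124 mm

ET₀ = 0.28 × (0.46 × 27.0 + 8.13) = 0.28 × 20.550 = 5.7540 mm/d
ETc = Kc × ET₀ = 1.15 × 5.7540 = 6.6171 mm/d
Crop demand D = ETc × 31 d = 6.6171 × 31 = 205.130 mm
Pe = 0.83 × 97.7 = 81.091 mm
D − Pe = 205.130 − 81.091 = 124.039 mm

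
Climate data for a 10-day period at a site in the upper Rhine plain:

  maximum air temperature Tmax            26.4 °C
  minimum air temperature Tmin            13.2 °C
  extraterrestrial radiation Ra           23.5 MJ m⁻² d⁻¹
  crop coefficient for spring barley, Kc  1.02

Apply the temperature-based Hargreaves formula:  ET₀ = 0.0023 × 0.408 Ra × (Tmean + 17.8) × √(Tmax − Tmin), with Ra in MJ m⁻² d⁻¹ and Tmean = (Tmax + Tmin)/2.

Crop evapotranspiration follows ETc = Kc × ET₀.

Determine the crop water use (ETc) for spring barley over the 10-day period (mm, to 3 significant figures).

30.7 mm

Tmean = (26.4 + 13.2)/2 = 19.80 °C
0.408 Ra = 0.408 × 23.5 = 9.5880 mm/d equivalent
ET₀ = 0.0023 × 9.5880 × (19.80 + 17.8) × √13.2 = 0.0023 × 9.5880 × 37.60 × 3.6332 = 3.0125 mm/d
ETc = Kc × ET₀ = 1.02 × 3.0125 = 3.0728 mm/d
Over 10 days: 3.0728 × 10 = 30.728 mm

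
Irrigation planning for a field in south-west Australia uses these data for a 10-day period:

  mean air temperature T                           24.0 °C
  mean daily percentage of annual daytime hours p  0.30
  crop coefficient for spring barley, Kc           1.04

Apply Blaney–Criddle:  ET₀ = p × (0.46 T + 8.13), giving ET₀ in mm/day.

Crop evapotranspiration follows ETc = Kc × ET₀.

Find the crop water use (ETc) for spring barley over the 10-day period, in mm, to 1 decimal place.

59.8 mm

ET₀ = 0.30 × (0.46 × 24.0 + 8.13) = 0.30 × 19.170 = 5.7510 mm/d
ETc = Kc × ET₀ = 1.04 × 5.7510 = 5.9810 mm/d
Over 10 days: 5.9810 × 10 = 59.810 mm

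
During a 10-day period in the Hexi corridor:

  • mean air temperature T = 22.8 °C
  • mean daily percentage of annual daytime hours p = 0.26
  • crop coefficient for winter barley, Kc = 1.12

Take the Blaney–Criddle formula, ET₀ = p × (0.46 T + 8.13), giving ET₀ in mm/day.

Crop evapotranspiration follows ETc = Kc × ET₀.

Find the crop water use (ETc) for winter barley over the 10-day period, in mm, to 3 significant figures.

ET₀ = 0.26 × (0.46 × 22.8 + 8.13) = 0.26 × 18.618 = 4.8407 mm/d
ETc = Kc × ET₀ = 1.12 × 4.8407 = 5.4216 mm/d
Over 10 days: 5.4216 × 10 = 54.216 mm

54.2 mm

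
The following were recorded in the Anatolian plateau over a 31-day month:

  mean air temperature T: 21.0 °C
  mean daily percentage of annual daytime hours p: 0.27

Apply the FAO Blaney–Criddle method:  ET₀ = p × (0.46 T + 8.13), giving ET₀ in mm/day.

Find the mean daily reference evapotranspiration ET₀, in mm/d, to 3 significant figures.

4.80 mm/d

ET₀ = 0.27 × (0.46 × 21.0 + 8.13) = 0.27 × 17.790 = 4.8033 mm/d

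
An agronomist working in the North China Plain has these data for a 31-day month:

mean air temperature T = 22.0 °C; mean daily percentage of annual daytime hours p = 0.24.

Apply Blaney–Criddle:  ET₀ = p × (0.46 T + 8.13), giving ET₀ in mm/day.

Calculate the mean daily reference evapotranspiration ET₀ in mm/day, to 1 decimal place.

ET₀ = 0.24 × (0.46 × 22.0 + 8.13) = 0.24 × 18.250 = 4.3800 mm/d

4.4 mm/day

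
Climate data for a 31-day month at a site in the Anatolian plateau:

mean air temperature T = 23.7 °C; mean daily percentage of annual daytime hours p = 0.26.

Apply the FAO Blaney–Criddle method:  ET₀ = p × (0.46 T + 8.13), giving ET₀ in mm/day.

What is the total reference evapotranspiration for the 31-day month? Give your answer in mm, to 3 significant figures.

ET₀ = 0.26 × (0.46 × 23.7 + 8.13) = 0.26 × 19.032 = 4.9483 mm/d
Monthly total = 4.9483 × 31 = 153.397 mm

153 mm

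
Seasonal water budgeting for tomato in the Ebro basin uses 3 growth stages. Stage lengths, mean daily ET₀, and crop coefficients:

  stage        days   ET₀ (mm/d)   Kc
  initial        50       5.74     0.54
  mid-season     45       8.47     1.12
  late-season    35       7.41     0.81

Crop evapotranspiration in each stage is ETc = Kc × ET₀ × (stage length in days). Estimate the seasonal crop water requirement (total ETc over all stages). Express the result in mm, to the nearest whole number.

792 mm

initial: 0.54 × 5.74 × 50 = 154.98 mm
mid-season: 1.12 × 8.47 × 45 = 426.89 mm
late-season: 0.81 × 7.41 × 35 = 210.07 mm
Seasonal total = 791.94 mm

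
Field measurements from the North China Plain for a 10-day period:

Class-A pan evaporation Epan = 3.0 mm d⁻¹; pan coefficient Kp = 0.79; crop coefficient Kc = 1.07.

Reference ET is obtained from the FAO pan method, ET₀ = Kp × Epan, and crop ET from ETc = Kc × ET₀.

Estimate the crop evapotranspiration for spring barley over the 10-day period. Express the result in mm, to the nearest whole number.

ET₀ = 0.79 × 3.0 = 2.3700 mm/d
ETc = Kc × ET₀ = 1.07 × 2.3700 = 2.5359 mm/d
Over 10 days: 2.5359 × 10 = 25.359 mm

25 mm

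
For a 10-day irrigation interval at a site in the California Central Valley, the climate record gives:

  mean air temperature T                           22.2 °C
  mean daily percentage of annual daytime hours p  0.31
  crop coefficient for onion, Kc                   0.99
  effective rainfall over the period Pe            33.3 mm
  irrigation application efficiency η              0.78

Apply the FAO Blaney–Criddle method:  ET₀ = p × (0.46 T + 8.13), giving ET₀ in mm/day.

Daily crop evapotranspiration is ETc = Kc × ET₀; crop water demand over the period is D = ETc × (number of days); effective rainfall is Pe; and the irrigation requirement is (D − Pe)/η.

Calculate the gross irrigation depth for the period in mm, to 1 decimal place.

ET₀ = 0.31 × (0.46 × 22.2 + 8.13) = 0.31 × 18.342 = 5.6860 mm/d
ETc = Kc × ET₀ = 0.99 × 5.6860 = 5.6291 mm/d
Crop demand D = ETc × 10 d = 5.6291 × 10 = 56.291 mm
D − Pe = 56.291 − 33.3 = 22.991 mm
Gross irrigation = 22.991 / 0.78 = 29.476 mm

29.5 mm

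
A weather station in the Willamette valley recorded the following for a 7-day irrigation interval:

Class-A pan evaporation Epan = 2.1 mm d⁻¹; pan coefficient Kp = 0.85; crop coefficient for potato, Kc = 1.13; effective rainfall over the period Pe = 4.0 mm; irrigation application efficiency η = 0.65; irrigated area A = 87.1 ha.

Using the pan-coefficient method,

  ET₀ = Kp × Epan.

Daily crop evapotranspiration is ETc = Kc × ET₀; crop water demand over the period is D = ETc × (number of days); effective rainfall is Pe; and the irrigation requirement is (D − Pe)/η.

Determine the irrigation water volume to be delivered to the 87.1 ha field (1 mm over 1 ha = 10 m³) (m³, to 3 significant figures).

13600 m³

ET₀ = 0.85 × 2.1 = 1.7850 mm/d
ETc = Kc × ET₀ = 1.13 × 1.7850 = 2.0171 mm/d
Crop demand D = ETc × 7 d = 2.0171 × 7 = 14.120 mm
D − Pe = 14.120 − 4.0 = 10.120 mm
Gross irrigation = 10.120 / 0.65 = 15.569 mm
Volume = 15.569 mm × 87.1 ha × 10 = 13560.6 m³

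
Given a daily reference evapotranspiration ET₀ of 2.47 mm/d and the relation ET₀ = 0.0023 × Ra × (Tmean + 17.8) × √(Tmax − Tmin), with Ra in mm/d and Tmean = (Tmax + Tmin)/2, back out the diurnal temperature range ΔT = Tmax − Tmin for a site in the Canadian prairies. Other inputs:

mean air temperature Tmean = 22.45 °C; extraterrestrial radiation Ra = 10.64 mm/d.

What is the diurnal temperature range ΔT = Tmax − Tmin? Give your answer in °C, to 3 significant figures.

6.29 °C

√ΔT = ET₀ / [0.0023 × Ra × (Tmean+17.8)] = 2.47 / (0.0023 × 10.64 × 40.25) = 2.5076
ΔT = 2.5076² = 6.288 °C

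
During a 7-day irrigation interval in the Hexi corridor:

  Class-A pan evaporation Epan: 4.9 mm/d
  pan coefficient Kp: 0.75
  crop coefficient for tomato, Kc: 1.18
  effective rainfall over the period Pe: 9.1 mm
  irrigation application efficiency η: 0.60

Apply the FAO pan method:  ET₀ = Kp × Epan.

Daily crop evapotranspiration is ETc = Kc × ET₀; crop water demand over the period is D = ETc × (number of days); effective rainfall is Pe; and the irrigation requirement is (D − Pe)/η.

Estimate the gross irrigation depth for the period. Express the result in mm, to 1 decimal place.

35.4 mm

ET₀ = 0.75 × 4.9 = 3.6750 mm/d
ETc = Kc × ET₀ = 1.18 × 3.6750 = 4.3365 mm/d
Crop demand D = ETc × 7 d = 4.3365 × 7 = 30.356 mm
D − Pe = 30.356 − 9.1 = 21.256 mm
Gross irrigation = 21.256 / 0.60 = 35.427 mm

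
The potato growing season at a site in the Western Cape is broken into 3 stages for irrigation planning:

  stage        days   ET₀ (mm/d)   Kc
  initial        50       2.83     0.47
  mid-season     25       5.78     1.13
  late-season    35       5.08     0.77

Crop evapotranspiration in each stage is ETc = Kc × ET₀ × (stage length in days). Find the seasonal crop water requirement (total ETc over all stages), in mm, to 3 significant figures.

initial: 0.47 × 2.83 × 50 = 66.51 mm
mid-season: 1.13 × 5.78 × 25 = 163.29 mm
late-season: 0.77 × 5.08 × 35 = 136.91 mm
Seasonal total = 366.71 mm

367 mm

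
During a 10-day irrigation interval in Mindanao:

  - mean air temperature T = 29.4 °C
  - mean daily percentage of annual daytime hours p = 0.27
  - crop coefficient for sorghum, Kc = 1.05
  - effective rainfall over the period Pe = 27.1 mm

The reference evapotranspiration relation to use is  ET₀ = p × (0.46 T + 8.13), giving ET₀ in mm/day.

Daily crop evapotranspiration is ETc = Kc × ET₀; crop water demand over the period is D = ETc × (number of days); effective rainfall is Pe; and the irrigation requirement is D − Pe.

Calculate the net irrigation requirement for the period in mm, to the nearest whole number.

ET₀ = 0.27 × (0.46 × 29.4 + 8.13) = 0.27 × 21.654 = 5.8466 mm/d
ETc = Kc × ET₀ = 1.05 × 5.8466 = 6.1389 mm/d
Crop demand D = ETc × 10 d = 6.1389 × 10 = 61.389 mm
D − Pe = 61.389 − 27.1 = 34.289 mm

34 mm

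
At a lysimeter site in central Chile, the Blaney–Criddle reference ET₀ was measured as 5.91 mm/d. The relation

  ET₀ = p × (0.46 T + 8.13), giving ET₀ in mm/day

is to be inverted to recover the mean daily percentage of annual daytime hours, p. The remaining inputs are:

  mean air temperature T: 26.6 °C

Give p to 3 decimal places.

0.290

p = ET₀ / (0.46 T + 8.13) = 5.91 / (0.46 × 26.6 + 8.13) = 5.91 / 20.366 = 0.2902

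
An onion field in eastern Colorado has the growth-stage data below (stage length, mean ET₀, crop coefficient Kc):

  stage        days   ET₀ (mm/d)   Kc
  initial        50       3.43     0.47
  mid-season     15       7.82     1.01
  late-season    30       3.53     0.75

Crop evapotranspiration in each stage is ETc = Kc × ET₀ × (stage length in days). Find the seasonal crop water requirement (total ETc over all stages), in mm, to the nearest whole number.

279 mm

initial: 0.47 × 3.43 × 50 = 80.61 mm
mid-season: 1.01 × 7.82 × 15 = 118.47 mm
late-season: 0.75 × 3.53 × 30 = 79.43 mm
Seasonal total = 278.51 mm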